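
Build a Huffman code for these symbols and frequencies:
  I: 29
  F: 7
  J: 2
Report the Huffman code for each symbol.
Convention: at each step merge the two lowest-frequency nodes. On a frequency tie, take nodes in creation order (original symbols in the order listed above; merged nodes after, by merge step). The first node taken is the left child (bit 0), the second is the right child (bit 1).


Huffman tree construction:
Step 1: Merge J(2) + F(7) = 9
Step 2: Merge (J+F)(9) + I(29) = 38
Read each symbol's code off the tree from the root (left child = 0, right child = 1).

Codes:
  I: 1 (length 1)
  F: 01 (length 2)
  J: 00 (length 2)
Average code length: 47/38 = 1.2368 bits/symbol


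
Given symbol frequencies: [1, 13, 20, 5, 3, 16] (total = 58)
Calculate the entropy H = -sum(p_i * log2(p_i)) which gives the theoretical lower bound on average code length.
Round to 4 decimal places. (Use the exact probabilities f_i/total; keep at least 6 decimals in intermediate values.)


Per-symbol terms -p_i * log2(p_i) with p_i = f_i/58:
  p = 1/58 = 0.017241: log2(p) = -5.857981, -p*log2(p) = 0.101000
  p = 13/58 = 0.224138: log2(p) = -2.157541, -p*log2(p) = 0.483587
  p = 20/58 = 0.344828: log2(p) = -1.536053, -p*log2(p) = 0.529673
  p = 5/58 = 0.086207: log2(p) = -3.536053, -p*log2(p) = 0.304832
  p = 3/58 = 0.051724: log2(p) = -4.273018, -p*log2(p) = 0.221018
  p = 16/58 = 0.275862: log2(p) = -1.857981, -p*log2(p) = 0.512546
H = 0.101000 + 0.483587 + 0.529673 + 0.304832 + 0.221018 + 0.512546 = 2.152656

H = 2.1527 bits/symbol


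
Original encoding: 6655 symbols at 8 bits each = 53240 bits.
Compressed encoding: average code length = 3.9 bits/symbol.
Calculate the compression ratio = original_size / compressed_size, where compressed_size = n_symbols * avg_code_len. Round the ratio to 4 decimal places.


original_size = n_symbols * orig_bits = 6655 * 8 = 53240 bits
compressed_size = n_symbols * avg_code_len = 6655 * 3.9 = 25954.5 bits
ratio = original_size / compressed_size = 53240 / 25954.5 = 2.0513

Compression ratio = 2.0513


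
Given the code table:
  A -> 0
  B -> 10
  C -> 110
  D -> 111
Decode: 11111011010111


Decoding:
111 -> D
110 -> C
110 -> C
10 -> B
111 -> D


Result: DCCBD


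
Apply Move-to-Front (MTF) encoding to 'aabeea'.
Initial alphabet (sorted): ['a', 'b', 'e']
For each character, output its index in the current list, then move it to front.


MTF encoding:
'a': index 0 in ['a', 'b', 'e'] -> ['a', 'b', 'e']
'a': index 0 in ['a', 'b', 'e'] -> ['a', 'b', 'e']
'b': index 1 in ['a', 'b', 'e'] -> ['b', 'a', 'e']
'e': index 2 in ['b', 'a', 'e'] -> ['e', 'b', 'a']
'e': index 0 in ['e', 'b', 'a'] -> ['e', 'b', 'a']
'a': index 2 in ['e', 'b', 'a'] -> ['a', 'e', 'b']


Output: [0, 0, 1, 2, 0, 2]


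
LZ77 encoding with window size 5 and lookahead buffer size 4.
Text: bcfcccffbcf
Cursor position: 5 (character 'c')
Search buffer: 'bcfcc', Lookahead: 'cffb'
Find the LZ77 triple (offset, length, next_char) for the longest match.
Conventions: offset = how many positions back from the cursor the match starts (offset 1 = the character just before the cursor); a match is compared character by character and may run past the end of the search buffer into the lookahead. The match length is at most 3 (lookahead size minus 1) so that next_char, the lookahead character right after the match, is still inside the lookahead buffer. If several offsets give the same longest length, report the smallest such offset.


Try each offset into the search buffer:
  offset=1 (pos 4, char 'c'): match length 1
  offset=2 (pos 3, char 'c'): match length 1
  offset=3 (pos 2, char 'f'): match length 0
  offset=4 (pos 1, char 'c'): match length 2
  offset=5 (pos 0, char 'b'): match length 0
Longest match has length 2 at offset 4.
next_char = character at position 5 + 2 = 7 -> 'f'

Best match: offset=4, length=2 (matching 'cf' starting at position 1)
LZ77 triple: (4, 2, 'f')


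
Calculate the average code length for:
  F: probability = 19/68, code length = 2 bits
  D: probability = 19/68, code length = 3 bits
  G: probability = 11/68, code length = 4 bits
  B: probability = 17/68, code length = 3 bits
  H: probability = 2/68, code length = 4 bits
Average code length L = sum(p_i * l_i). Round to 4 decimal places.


Weighted contributions p_i * l_i:
  F: (19/68) * 2 = 38/68
  D: (19/68) * 3 = 57/68
  G: (11/68) * 4 = 44/68
  B: (17/68) * 3 = 51/68
  H: (2/68) * 4 = 8/68
Sum = (38 + 57 + 44 + 51 + 8)/68 = 198/68

L = 198/68 = 2.9118 bits/symbol


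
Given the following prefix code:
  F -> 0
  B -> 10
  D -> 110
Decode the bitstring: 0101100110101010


Decoding step by step:
Bits 0 -> F
Bits 10 -> B
Bits 110 -> D
Bits 0 -> F
Bits 110 -> D
Bits 10 -> B
Bits 10 -> B
Bits 10 -> B


Decoded message: FBDFDBBB


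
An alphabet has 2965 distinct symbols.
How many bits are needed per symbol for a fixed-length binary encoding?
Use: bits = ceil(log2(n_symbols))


log2(2965) = 11.5338
Bracket: 2^11 = 2048 < 2965 <= 2^12 = 4096
So ceil(log2(2965)) = 12

bits = ceil(log2(2965)) = ceil(11.5338) = 12 bits


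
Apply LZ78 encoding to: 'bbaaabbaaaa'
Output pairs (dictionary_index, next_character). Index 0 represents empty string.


LZ78 encoding steps:
Dictionary: {0: ''}
Step 1: w='' (idx 0), next='b' -> output (0, 'b'), add 'b' as idx 1
Step 2: w='b' (idx 1), next='a' -> output (1, 'a'), add 'ba' as idx 2
Step 3: w='' (idx 0), next='a' -> output (0, 'a'), add 'a' as idx 3
Step 4: w='a' (idx 3), next='b' -> output (3, 'b'), add 'ab' as idx 4
Step 5: w='ba' (idx 2), next='a' -> output (2, 'a'), add 'baa' as idx 5
Step 6: w='a' (idx 3), next='a' -> output (3, 'a'), add 'aa' as idx 6


Encoded: [(0, 'b'), (1, 'a'), (0, 'a'), (3, 'b'), (2, 'a'), (3, 'a')]


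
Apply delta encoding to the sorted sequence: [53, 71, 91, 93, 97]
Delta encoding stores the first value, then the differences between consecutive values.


First value: 53
Deltas:
  71 - 53 = 18
  91 - 71 = 20
  93 - 91 = 2
  97 - 93 = 4


Delta encoded: [53, 18, 20, 2, 4]


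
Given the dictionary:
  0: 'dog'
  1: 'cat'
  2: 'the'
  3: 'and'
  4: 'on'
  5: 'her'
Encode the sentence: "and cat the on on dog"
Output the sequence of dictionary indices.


Look up each word in the dictionary:
  'and' -> 3
  'cat' -> 1
  'the' -> 2
  'on' -> 4
  'on' -> 4
  'dog' -> 0

Encoded: [3, 1, 2, 4, 4, 0]


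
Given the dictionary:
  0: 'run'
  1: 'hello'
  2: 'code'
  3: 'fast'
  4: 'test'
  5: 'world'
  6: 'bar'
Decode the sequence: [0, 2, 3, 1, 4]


Look up each index in the dictionary:
  0 -> 'run'
  2 -> 'code'
  3 -> 'fast'
  1 -> 'hello'
  4 -> 'test'

Decoded: "run code fast hello test"


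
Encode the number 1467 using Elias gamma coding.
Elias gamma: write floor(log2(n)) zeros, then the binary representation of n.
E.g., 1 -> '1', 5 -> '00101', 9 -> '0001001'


num_bits = floor(log2(1467)) + 1 = 11
leading_zeros = num_bits - 1 = 10
binary(1467) = 10110111011

Elias gamma(1467) = '0000000000' + '10110111011' = 000000000010110111011 (21 bits)


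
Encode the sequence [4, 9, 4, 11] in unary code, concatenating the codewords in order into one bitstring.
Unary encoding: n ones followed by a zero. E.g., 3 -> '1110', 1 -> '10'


Encode each number as n ones followed by a terminating 0:
  4 -> 11110 (5 bits)
  9 -> 1111111110 (10 bits)
  4 -> 11110 (5 bits)
  11 -> 111111111110 (12 bits)
Total length = 5 + 10 + 5 + 12 = 32 bits.

Unary([4, 9, 4, 11]) = 11110111111111011110111111111110 (32 bits)


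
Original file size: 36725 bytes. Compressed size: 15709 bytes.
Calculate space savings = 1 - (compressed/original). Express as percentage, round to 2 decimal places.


ratio = compressed/original = 15709/36725 = 0.427747
savings = 1 - ratio = 1 - 0.427747 = 0.572253
as a percentage: 0.572253 * 100 = 57.23%

Space savings = 1 - 15709/36725 = 57.23%


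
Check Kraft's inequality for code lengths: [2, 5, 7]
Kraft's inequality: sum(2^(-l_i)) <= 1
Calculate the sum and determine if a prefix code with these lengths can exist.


Sum = 2^(-2) + 2^(-5) + 2^(-7)
    = 0.25 + 0.03125 + 0.0078125
    = 37/128 = 0.2890625
Since 0.2890625 <= 1, Kraft's inequality IS satisfied.
A prefix code with these lengths CAN exist.

Kraft sum = 0.2890625. Satisfied.


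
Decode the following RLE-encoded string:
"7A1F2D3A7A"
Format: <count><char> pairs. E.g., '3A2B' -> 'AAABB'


Expanding each <count><char> pair:
  7A -> 'AAAAAAA'
  1F -> 'F'
  2D -> 'DD'
  3A -> 'AAA'
  7A -> 'AAAAAAA'

Decoded = AAAAAAAFDDAAAAAAAAAA


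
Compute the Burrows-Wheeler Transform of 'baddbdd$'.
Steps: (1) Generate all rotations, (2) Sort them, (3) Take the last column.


Rotations (sorted):
  0: $baddbdd -> last char: d
  1: addbdd$b -> last char: b
  2: baddbdd$ -> last char: $
  3: bdd$badd -> last char: d
  4: d$baddbd -> last char: d
  5: dbdd$bad -> last char: d
  6: dd$baddb -> last char: b
  7: ddbdd$ba -> last char: a


BWT = db$dddba


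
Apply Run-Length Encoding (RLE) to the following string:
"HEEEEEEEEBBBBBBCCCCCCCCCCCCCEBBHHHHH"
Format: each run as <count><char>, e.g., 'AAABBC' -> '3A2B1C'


Scanning runs left to right:
  i=0: run of 'H' x 1 -> '1H'
  i=1: run of 'E' x 8 -> '8E'
  i=9: run of 'B' x 6 -> '6B'
  i=15: run of 'C' x 13 -> '13C'
  i=28: run of 'E' x 1 -> '1E'
  i=29: run of 'B' x 2 -> '2B'
  i=31: run of 'H' x 5 -> '5H'

RLE = 1H8E6B13C1E2B5H


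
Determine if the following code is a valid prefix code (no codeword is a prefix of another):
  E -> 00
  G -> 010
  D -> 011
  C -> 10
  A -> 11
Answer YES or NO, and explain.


Checking each pair (does one codeword prefix another?):
  E='00' vs G='010': no prefix
  E='00' vs D='011': no prefix
  E='00' vs C='10': no prefix
  E='00' vs A='11': no prefix
  G='010' vs E='00': no prefix
  G='010' vs D='011': no prefix
  G='010' vs C='10': no prefix
  G='010' vs A='11': no prefix
  D='011' vs E='00': no prefix
  D='011' vs G='010': no prefix
  D='011' vs C='10': no prefix
  D='011' vs A='11': no prefix
  C='10' vs E='00': no prefix
  C='10' vs G='010': no prefix
  C='10' vs D='011': no prefix
  C='10' vs A='11': no prefix
  A='11' vs E='00': no prefix
  A='11' vs G='010': no prefix
  A='11' vs D='011': no prefix
  A='11' vs C='10': no prefix
No violation found over all pairs.

YES -- this is a valid prefix code. No codeword is a prefix of any other codeword.


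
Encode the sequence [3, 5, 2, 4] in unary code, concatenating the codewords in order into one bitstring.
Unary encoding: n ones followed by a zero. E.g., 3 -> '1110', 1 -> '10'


Encode each number as n ones followed by a terminating 0:
  3 -> 1110 (4 bits)
  5 -> 111110 (6 bits)
  2 -> 110 (3 bits)
  4 -> 11110 (5 bits)
Total length = 4 + 6 + 3 + 5 = 18 bits.

Unary([3, 5, 2, 4]) = 111011111011011110 (18 bits)


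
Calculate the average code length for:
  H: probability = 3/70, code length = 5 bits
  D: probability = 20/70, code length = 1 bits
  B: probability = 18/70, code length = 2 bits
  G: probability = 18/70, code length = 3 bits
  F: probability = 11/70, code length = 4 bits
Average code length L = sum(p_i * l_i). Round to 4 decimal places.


Weighted contributions p_i * l_i:
  H: (3/70) * 5 = 15/70
  D: (20/70) * 1 = 20/70
  B: (18/70) * 2 = 36/70
  G: (18/70) * 3 = 54/70
  F: (11/70) * 4 = 44/70
Sum = (15 + 20 + 36 + 54 + 44)/70 = 169/70

L = 169/70 = 2.4143 bits/symbol


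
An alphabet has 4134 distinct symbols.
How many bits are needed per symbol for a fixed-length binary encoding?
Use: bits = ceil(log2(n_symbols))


log2(4134) = 12.0133
Bracket: 2^12 = 4096 < 4134 <= 2^13 = 8192
So ceil(log2(4134)) = 13

bits = ceil(log2(4134)) = ceil(12.0133) = 13 bits


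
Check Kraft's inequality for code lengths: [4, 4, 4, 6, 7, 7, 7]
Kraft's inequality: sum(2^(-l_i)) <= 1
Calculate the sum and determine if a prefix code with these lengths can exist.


Sum = 2^(-4) + 2^(-4) + 2^(-4) + 2^(-6) + 2^(-7) + 2^(-7) + 2^(-7)
    = 0.0625 + 0.0625 + 0.0625 + 0.015625 + 0.0078125 + 0.0078125 + 0.0078125
    = 29/128 = 0.2265625
Since 0.2265625 <= 1, Kraft's inequality IS satisfied.
A prefix code with these lengths CAN exist.

Kraft sum = 0.2265625. Satisfied.


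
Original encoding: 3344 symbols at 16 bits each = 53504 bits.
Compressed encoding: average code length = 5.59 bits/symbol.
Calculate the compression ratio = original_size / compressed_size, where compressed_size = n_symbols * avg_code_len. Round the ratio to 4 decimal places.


original_size = n_symbols * orig_bits = 3344 * 16 = 53504 bits
compressed_size = n_symbols * avg_code_len = 3344 * 5.59 = 18692.96 bits
ratio = original_size / compressed_size = 53504 / 18692.96 = 2.8623

Compression ratio = 2.8623


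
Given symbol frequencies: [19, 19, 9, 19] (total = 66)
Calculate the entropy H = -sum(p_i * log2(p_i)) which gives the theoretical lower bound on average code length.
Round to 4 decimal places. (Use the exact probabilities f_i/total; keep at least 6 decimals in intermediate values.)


Per-symbol terms -p_i * log2(p_i) with p_i = f_i/66:
  p = 19/66 = 0.287879: log2(p) = -1.796467, -p*log2(p) = 0.517165
  p = 19/66 = 0.287879: log2(p) = -1.796467, -p*log2(p) = 0.517165
  p = 9/66 = 0.136364: log2(p) = -2.874469, -p*log2(p) = 0.391973
  p = 19/66 = 0.287879: log2(p) = -1.796467, -p*log2(p) = 0.517165
H = 0.517165 + 0.517165 + 0.391973 + 0.517165 = 1.943468

H = 1.9435 bits/symbol


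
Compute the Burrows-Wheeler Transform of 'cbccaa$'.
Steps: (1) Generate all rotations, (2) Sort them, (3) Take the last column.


Rotations (sorted):
  0: $cbccaa -> last char: a
  1: a$cbcca -> last char: a
  2: aa$cbcc -> last char: c
  3: bccaa$c -> last char: c
  4: caa$cbc -> last char: c
  5: cbccaa$ -> last char: $
  6: ccaa$cb -> last char: b


BWT = aaccc$b


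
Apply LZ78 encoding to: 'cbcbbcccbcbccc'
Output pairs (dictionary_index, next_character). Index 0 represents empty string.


LZ78 encoding steps:
Dictionary: {0: ''}
Step 1: w='' (idx 0), next='c' -> output (0, 'c'), add 'c' as idx 1
Step 2: w='' (idx 0), next='b' -> output (0, 'b'), add 'b' as idx 2
Step 3: w='c' (idx 1), next='b' -> output (1, 'b'), add 'cb' as idx 3
Step 4: w='b' (idx 2), next='c' -> output (2, 'c'), add 'bc' as idx 4
Step 5: w='c' (idx 1), next='c' -> output (1, 'c'), add 'cc' as idx 5
Step 6: w='bc' (idx 4), next='b' -> output (4, 'b'), add 'bcb' as idx 6
Step 7: w='cc' (idx 5), next='c' -> output (5, 'c'), add 'ccc' as idx 7


Encoded: [(0, 'c'), (0, 'b'), (1, 'b'), (2, 'c'), (1, 'c'), (4, 'b'), (5, 'c')]


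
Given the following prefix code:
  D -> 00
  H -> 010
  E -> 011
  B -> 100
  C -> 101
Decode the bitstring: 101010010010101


Decoding step by step:
Bits 101 -> C
Bits 010 -> H
Bits 010 -> H
Bits 010 -> H
Bits 101 -> C


Decoded message: CHHHC


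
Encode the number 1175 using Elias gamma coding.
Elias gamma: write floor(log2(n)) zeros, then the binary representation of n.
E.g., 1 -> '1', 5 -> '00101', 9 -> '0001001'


num_bits = floor(log2(1175)) + 1 = 11
leading_zeros = num_bits - 1 = 10
binary(1175) = 10010010111

Elias gamma(1175) = '0000000000' + '10010010111' = 000000000010010010111 (21 bits)


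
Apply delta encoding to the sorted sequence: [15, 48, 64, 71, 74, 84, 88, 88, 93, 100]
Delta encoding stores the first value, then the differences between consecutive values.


First value: 15
Deltas:
  48 - 15 = 33
  64 - 48 = 16
  71 - 64 = 7
  74 - 71 = 3
  84 - 74 = 10
  88 - 84 = 4
  88 - 88 = 0
  93 - 88 = 5
  100 - 93 = 7


Delta encoded: [15, 33, 16, 7, 3, 10, 4, 0, 5, 7]


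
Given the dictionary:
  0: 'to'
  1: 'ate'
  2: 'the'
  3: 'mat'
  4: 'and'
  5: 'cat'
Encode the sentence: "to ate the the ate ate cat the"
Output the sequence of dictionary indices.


Look up each word in the dictionary:
  'to' -> 0
  'ate' -> 1
  'the' -> 2
  'the' -> 2
  'ate' -> 1
  'ate' -> 1
  'cat' -> 5
  'the' -> 2

Encoded: [0, 1, 2, 2, 1, 1, 5, 2]


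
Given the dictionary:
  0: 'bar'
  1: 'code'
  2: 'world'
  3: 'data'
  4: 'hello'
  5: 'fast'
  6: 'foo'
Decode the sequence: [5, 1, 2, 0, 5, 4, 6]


Look up each index in the dictionary:
  5 -> 'fast'
  1 -> 'code'
  2 -> 'world'
  0 -> 'bar'
  5 -> 'fast'
  4 -> 'hello'
  6 -> 'foo'

Decoded: "fast code world bar fast hello foo"


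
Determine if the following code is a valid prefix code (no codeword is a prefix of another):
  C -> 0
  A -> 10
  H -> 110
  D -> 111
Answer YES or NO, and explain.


Checking each pair (does one codeword prefix another?):
  C='0' vs A='10': no prefix
  C='0' vs H='110': no prefix
  C='0' vs D='111': no prefix
  A='10' vs C='0': no prefix
  A='10' vs H='110': no prefix
  A='10' vs D='111': no prefix
  H='110' vs C='0': no prefix
  H='110' vs A='10': no prefix
  H='110' vs D='111': no prefix
  D='111' vs C='0': no prefix
  D='111' vs A='10': no prefix
  D='111' vs H='110': no prefix
No violation found over all pairs.

YES -- this is a valid prefix code. No codeword is a prefix of any other codeword.


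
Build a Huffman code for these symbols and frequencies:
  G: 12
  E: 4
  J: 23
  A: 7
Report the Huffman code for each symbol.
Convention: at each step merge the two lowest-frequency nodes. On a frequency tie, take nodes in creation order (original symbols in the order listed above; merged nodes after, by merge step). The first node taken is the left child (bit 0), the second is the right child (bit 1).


Huffman tree construction:
Step 1: Merge E(4) + A(7) = 11
Step 2: Merge (E+A)(11) + G(12) = 23
Step 3: Merge J(23) + ((E+A)+G)(23) = 46
Read each symbol's code off the tree from the root (left child = 0, right child = 1).

Codes:
  G: 11 (length 2)
  E: 100 (length 3)
  J: 0 (length 1)
  A: 101 (length 3)
Average code length: 80/46 = 1.7391 bits/symbol


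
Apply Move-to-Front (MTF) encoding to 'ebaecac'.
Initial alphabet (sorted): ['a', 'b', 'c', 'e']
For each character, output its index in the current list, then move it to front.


MTF encoding:
'e': index 3 in ['a', 'b', 'c', 'e'] -> ['e', 'a', 'b', 'c']
'b': index 2 in ['e', 'a', 'b', 'c'] -> ['b', 'e', 'a', 'c']
'a': index 2 in ['b', 'e', 'a', 'c'] -> ['a', 'b', 'e', 'c']
'e': index 2 in ['a', 'b', 'e', 'c'] -> ['e', 'a', 'b', 'c']
'c': index 3 in ['e', 'a', 'b', 'c'] -> ['c', 'e', 'a', 'b']
'a': index 2 in ['c', 'e', 'a', 'b'] -> ['a', 'c', 'e', 'b']
'c': index 1 in ['a', 'c', 'e', 'b'] -> ['c', 'a', 'e', 'b']


Output: [3, 2, 2, 2, 3, 2, 1]


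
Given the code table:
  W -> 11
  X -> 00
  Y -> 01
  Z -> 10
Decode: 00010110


Decoding:
00 -> X
01 -> Y
01 -> Y
10 -> Z


Result: XYYZ


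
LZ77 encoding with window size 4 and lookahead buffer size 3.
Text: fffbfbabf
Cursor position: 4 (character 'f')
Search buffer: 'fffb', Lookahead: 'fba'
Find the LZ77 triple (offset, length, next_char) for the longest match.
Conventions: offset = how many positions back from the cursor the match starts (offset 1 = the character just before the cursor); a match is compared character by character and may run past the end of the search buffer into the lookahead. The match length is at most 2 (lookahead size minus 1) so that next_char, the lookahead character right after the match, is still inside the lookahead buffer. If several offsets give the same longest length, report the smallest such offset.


Try each offset into the search buffer:
  offset=1 (pos 3, char 'b'): match length 0
  offset=2 (pos 2, char 'f'): match length 2
  offset=3 (pos 1, char 'f'): match length 1
  offset=4 (pos 0, char 'f'): match length 1
Longest match has length 2 at offset 2.
next_char = character at position 4 + 2 = 6 -> 'a'

Best match: offset=2, length=2 (matching 'fb' starting at position 2)
LZ77 triple: (2, 2, 'a')


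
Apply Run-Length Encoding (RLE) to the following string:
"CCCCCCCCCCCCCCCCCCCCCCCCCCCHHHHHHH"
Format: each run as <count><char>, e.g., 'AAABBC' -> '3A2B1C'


Scanning runs left to right:
  i=0: run of 'C' x 27 -> '27C'
  i=27: run of 'H' x 7 -> '7H'

RLE = 27C7H


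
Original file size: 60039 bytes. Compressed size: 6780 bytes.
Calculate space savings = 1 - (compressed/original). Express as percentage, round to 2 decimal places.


ratio = compressed/original = 6780/60039 = 0.112927
savings = 1 - ratio = 1 - 0.112927 = 0.887073
as a percentage: 0.887073 * 100 = 88.71%

Space savings = 1 - 6780/60039 = 88.71%


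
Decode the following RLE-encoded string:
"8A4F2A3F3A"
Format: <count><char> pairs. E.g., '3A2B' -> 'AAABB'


Expanding each <count><char> pair:
  8A -> 'AAAAAAAA'
  4F -> 'FFFF'
  2A -> 'AA'
  3F -> 'FFF'
  3A -> 'AAA'

Decoded = AAAAAAAAFFFFAAFFFAAA


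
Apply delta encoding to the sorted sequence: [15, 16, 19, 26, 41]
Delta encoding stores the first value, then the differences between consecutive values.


First value: 15
Deltas:
  16 - 15 = 1
  19 - 16 = 3
  26 - 19 = 7
  41 - 26 = 15


Delta encoded: [15, 1, 3, 7, 15]


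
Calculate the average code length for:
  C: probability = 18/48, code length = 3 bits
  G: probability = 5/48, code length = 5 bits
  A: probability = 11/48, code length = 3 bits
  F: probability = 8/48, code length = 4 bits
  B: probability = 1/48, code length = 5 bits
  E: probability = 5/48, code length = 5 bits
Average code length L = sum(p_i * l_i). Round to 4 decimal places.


Weighted contributions p_i * l_i:
  C: (18/48) * 3 = 54/48
  G: (5/48) * 5 = 25/48
  A: (11/48) * 3 = 33/48
  F: (8/48) * 4 = 32/48
  B: (1/48) * 5 = 5/48
  E: (5/48) * 5 = 25/48
Sum = (54 + 25 + 33 + 32 + 5 + 25)/48 = 174/48

L = 174/48 = 3.6250 bits/symbol


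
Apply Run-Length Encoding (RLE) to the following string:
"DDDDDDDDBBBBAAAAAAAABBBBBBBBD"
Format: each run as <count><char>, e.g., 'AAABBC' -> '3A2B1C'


Scanning runs left to right:
  i=0: run of 'D' x 8 -> '8D'
  i=8: run of 'B' x 4 -> '4B'
  i=12: run of 'A' x 8 -> '8A'
  i=20: run of 'B' x 8 -> '8B'
  i=28: run of 'D' x 1 -> '1D'

RLE = 8D4B8A8B1D


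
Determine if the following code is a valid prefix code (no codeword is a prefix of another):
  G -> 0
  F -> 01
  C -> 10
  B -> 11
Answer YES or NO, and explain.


Checking each pair (does one codeword prefix another?):
  G='0' vs F='01': prefix -- VIOLATION

NO -- this is NOT a valid prefix code. G (0) is a prefix of F (01).


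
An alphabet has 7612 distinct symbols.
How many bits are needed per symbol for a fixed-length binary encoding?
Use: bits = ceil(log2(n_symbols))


log2(7612) = 12.8941
Bracket: 2^12 = 4096 < 7612 <= 2^13 = 8192
So ceil(log2(7612)) = 13

bits = ceil(log2(7612)) = ceil(12.8941) = 13 bits


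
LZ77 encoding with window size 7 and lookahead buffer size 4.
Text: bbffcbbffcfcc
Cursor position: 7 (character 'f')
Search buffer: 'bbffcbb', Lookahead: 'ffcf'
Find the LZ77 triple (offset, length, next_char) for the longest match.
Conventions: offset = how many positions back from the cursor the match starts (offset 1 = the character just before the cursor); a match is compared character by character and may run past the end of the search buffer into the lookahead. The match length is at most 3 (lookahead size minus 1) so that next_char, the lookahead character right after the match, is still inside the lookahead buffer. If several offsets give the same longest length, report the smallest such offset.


Try each offset into the search buffer:
  offset=1 (pos 6, char 'b'): match length 0
  offset=2 (pos 5, char 'b'): match length 0
  offset=3 (pos 4, char 'c'): match length 0
  offset=4 (pos 3, char 'f'): match length 1
  offset=5 (pos 2, char 'f'): match length 3
  offset=6 (pos 1, char 'b'): match length 0
  offset=7 (pos 0, char 'b'): match length 0
Longest match has length 3 at offset 5.
next_char = character at position 7 + 3 = 10 -> 'f'

Best match: offset=5, length=3 (matching 'ffc' starting at position 2)
LZ77 triple: (5, 3, 'f')


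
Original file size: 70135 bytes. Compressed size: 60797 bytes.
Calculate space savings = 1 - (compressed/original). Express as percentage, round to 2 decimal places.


ratio = compressed/original = 60797/70135 = 0.866857
savings = 1 - ratio = 1 - 0.866857 = 0.133143
as a percentage: 0.133143 * 100 = 13.31%

Space savings = 1 - 60797/70135 = 13.31%


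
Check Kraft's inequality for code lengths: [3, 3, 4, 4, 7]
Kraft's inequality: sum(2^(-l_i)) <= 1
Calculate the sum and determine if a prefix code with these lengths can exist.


Sum = 2^(-3) + 2^(-3) + 2^(-4) + 2^(-4) + 2^(-7)
    = 0.125 + 0.125 + 0.0625 + 0.0625 + 0.0078125
    = 49/128 = 0.3828125
Since 0.3828125 <= 1, Kraft's inequality IS satisfied.
A prefix code with these lengths CAN exist.

Kraft sum = 0.3828125. Satisfied.


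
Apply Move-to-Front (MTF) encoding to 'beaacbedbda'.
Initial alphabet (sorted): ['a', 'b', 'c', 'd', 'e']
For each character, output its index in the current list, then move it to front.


MTF encoding:
'b': index 1 in ['a', 'b', 'c', 'd', 'e'] -> ['b', 'a', 'c', 'd', 'e']
'e': index 4 in ['b', 'a', 'c', 'd', 'e'] -> ['e', 'b', 'a', 'c', 'd']
'a': index 2 in ['e', 'b', 'a', 'c', 'd'] -> ['a', 'e', 'b', 'c', 'd']
'a': index 0 in ['a', 'e', 'b', 'c', 'd'] -> ['a', 'e', 'b', 'c', 'd']
'c': index 3 in ['a', 'e', 'b', 'c', 'd'] -> ['c', 'a', 'e', 'b', 'd']
'b': index 3 in ['c', 'a', 'e', 'b', 'd'] -> ['b', 'c', 'a', 'e', 'd']
'e': index 3 in ['b', 'c', 'a', 'e', 'd'] -> ['e', 'b', 'c', 'a', 'd']
'd': index 4 in ['e', 'b', 'c', 'a', 'd'] -> ['d', 'e', 'b', 'c', 'a']
'b': index 2 in ['d', 'e', 'b', 'c', 'a'] -> ['b', 'd', 'e', 'c', 'a']
'd': index 1 in ['b', 'd', 'e', 'c', 'a'] -> ['d', 'b', 'e', 'c', 'a']
'a': index 4 in ['d', 'b', 'e', 'c', 'a'] -> ['a', 'd', 'b', 'e', 'c']


Output: [1, 4, 2, 0, 3, 3, 3, 4, 2, 1, 4]


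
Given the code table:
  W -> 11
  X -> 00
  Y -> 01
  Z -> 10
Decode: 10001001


Decoding:
10 -> Z
00 -> X
10 -> Z
01 -> Y


Result: ZXZY


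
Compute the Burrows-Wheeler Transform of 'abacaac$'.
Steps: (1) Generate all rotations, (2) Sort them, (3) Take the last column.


Rotations (sorted):
  0: $abacaac -> last char: c
  1: aac$abac -> last char: c
  2: abacaac$ -> last char: $
  3: ac$abaca -> last char: a
  4: acaac$ab -> last char: b
  5: bacaac$a -> last char: a
  6: c$abacaa -> last char: a
  7: caac$aba -> last char: a


BWT = cc$abaaa


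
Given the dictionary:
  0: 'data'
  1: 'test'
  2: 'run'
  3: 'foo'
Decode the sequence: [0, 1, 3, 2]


Look up each index in the dictionary:
  0 -> 'data'
  1 -> 'test'
  3 -> 'foo'
  2 -> 'run'

Decoded: "data test foo run"


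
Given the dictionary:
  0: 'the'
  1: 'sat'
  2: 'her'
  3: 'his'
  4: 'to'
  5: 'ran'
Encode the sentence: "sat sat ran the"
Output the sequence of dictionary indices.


Look up each word in the dictionary:
  'sat' -> 1
  'sat' -> 1
  'ran' -> 5
  'the' -> 0

Encoded: [1, 1, 5, 0]


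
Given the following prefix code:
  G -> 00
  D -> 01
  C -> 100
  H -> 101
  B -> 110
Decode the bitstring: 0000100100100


Decoding step by step:
Bits 00 -> G
Bits 00 -> G
Bits 100 -> C
Bits 100 -> C
Bits 100 -> C


Decoded message: GGCCC


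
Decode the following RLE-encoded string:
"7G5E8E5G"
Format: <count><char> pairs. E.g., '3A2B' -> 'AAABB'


Expanding each <count><char> pair:
  7G -> 'GGGGGGG'
  5E -> 'EEEEE'
  8E -> 'EEEEEEEE'
  5G -> 'GGGGG'

Decoded = GGGGGGGEEEEEEEEEEEEEGGGGG


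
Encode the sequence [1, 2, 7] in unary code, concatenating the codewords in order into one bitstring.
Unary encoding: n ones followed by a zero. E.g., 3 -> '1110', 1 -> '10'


Encode each number as n ones followed by a terminating 0:
  1 -> 10 (2 bits)
  2 -> 110 (3 bits)
  7 -> 11111110 (8 bits)
Total length = 2 + 3 + 8 = 13 bits.

Unary([1, 2, 7]) = 1011011111110 (13 bits)


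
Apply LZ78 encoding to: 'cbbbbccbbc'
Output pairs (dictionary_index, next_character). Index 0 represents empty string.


LZ78 encoding steps:
Dictionary: {0: ''}
Step 1: w='' (idx 0), next='c' -> output (0, 'c'), add 'c' as idx 1
Step 2: w='' (idx 0), next='b' -> output (0, 'b'), add 'b' as idx 2
Step 3: w='b' (idx 2), next='b' -> output (2, 'b'), add 'bb' as idx 3
Step 4: w='b' (idx 2), next='c' -> output (2, 'c'), add 'bc' as idx 4
Step 5: w='c' (idx 1), next='b' -> output (1, 'b'), add 'cb' as idx 5
Step 6: w='bc' (idx 4), end of input -> output (4, '')


Encoded: [(0, 'c'), (0, 'b'), (2, 'b'), (2, 'c'), (1, 'b'), (4, '')]


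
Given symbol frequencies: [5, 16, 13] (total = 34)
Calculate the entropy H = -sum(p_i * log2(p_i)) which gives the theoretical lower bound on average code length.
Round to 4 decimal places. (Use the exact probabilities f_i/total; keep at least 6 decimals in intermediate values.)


Per-symbol terms -p_i * log2(p_i) with p_i = f_i/34:
  p = 5/34 = 0.147059: log2(p) = -2.765535, -p*log2(p) = 0.406696
  p = 16/34 = 0.470588: log2(p) = -1.087463, -p*log2(p) = 0.511747
  p = 13/34 = 0.382353: log2(p) = -1.387023, -p*log2(p) = 0.530332
H = 0.406696 + 0.511747 + 0.530332 = 1.448775

H = 1.4488 bits/symbol


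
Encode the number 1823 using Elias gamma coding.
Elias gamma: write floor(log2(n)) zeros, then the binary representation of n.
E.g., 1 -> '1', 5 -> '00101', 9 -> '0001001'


num_bits = floor(log2(1823)) + 1 = 11
leading_zeros = num_bits - 1 = 10
binary(1823) = 11100011111

Elias gamma(1823) = '0000000000' + '11100011111' = 000000000011100011111 (21 bits)


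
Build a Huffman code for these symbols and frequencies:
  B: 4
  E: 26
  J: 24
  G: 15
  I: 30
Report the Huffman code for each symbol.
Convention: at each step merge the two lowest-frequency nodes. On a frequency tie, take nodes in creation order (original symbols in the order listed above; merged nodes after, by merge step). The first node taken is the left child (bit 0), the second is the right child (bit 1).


Huffman tree construction:
Step 1: Merge B(4) + G(15) = 19
Step 2: Merge (B+G)(19) + J(24) = 43
Step 3: Merge E(26) + I(30) = 56
Step 4: Merge ((B+G)+J)(43) + (E+I)(56) = 99
Read each symbol's code off the tree from the root (left child = 0, right child = 1).

Codes:
  B: 000 (length 3)
  E: 10 (length 2)
  J: 01 (length 2)
  G: 001 (length 3)
  I: 11 (length 2)
Average code length: 217/99 = 2.1919 bits/symbol


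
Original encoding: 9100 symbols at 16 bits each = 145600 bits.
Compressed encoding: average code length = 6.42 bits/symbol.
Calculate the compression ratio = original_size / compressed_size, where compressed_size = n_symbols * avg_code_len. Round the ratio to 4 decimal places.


original_size = n_symbols * orig_bits = 9100 * 16 = 145600 bits
compressed_size = n_symbols * avg_code_len = 9100 * 6.42 = 58422.0 bits
ratio = original_size / compressed_size = 145600 / 58422.0 = 2.4922

Compression ratio = 2.4922


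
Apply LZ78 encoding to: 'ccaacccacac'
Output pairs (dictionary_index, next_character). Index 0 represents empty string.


LZ78 encoding steps:
Dictionary: {0: ''}
Step 1: w='' (idx 0), next='c' -> output (0, 'c'), add 'c' as idx 1
Step 2: w='c' (idx 1), next='a' -> output (1, 'a'), add 'ca' as idx 2
Step 3: w='' (idx 0), next='a' -> output (0, 'a'), add 'a' as idx 3
Step 4: w='c' (idx 1), next='c' -> output (1, 'c'), add 'cc' as idx 4
Step 5: w='ca' (idx 2), next='c' -> output (2, 'c'), add 'cac' as idx 5
Step 6: w='a' (idx 3), next='c' -> output (3, 'c'), add 'ac' as idx 6


Encoded: [(0, 'c'), (1, 'a'), (0, 'a'), (1, 'c'), (2, 'c'), (3, 'c')]


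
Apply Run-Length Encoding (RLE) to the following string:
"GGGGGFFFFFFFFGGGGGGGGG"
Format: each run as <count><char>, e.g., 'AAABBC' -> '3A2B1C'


Scanning runs left to right:
  i=0: run of 'G' x 5 -> '5G'
  i=5: run of 'F' x 8 -> '8F'
  i=13: run of 'G' x 9 -> '9G'

RLE = 5G8F9G


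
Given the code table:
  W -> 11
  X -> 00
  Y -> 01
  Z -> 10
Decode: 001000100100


Decoding:
00 -> X
10 -> Z
00 -> X
10 -> Z
01 -> Y
00 -> X


Result: XZXZYX


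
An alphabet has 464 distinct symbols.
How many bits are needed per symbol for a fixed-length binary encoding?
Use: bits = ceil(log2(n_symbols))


log2(464) = 8.858
Bracket: 2^8 = 256 < 464 <= 2^9 = 512
So ceil(log2(464)) = 9

bits = ceil(log2(464)) = ceil(8.858) = 9 bits


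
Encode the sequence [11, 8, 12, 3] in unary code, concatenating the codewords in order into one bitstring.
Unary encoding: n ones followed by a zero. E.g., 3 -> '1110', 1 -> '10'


Encode each number as n ones followed by a terminating 0:
  11 -> 111111111110 (12 bits)
  8 -> 111111110 (9 bits)
  12 -> 1111111111110 (13 bits)
  3 -> 1110 (4 bits)
Total length = 12 + 9 + 13 + 4 = 38 bits.

Unary([11, 8, 12, 3]) = 11111111111011111111011111111111101110 (38 bits)


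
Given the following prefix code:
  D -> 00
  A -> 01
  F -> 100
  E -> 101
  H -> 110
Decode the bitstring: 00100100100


Decoding step by step:
Bits 00 -> D
Bits 100 -> F
Bits 100 -> F
Bits 100 -> F


Decoded message: DFFF


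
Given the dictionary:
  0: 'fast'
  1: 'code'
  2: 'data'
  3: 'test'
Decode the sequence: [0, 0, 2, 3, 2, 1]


Look up each index in the dictionary:
  0 -> 'fast'
  0 -> 'fast'
  2 -> 'data'
  3 -> 'test'
  2 -> 'data'
  1 -> 'code'

Decoded: "fast fast data test data code"


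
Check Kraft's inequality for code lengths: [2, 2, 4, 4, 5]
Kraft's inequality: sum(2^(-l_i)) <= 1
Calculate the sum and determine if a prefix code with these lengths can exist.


Sum = 2^(-2) + 2^(-2) + 2^(-4) + 2^(-4) + 2^(-5)
    = 0.25 + 0.25 + 0.0625 + 0.0625 + 0.03125
    = 21/32 = 0.65625
Since 0.65625 <= 1, Kraft's inequality IS satisfied.
A prefix code with these lengths CAN exist.

Kraft sum = 0.65625. Satisfied.


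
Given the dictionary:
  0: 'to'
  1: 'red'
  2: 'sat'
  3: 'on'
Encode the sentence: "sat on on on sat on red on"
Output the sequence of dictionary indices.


Look up each word in the dictionary:
  'sat' -> 2
  'on' -> 3
  'on' -> 3
  'on' -> 3
  'sat' -> 2
  'on' -> 3
  'red' -> 1
  'on' -> 3

Encoded: [2, 3, 3, 3, 2, 3, 1, 3]


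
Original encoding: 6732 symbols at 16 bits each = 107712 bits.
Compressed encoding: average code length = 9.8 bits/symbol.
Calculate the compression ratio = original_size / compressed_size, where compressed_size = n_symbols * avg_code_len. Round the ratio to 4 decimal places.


original_size = n_symbols * orig_bits = 6732 * 16 = 107712 bits
compressed_size = n_symbols * avg_code_len = 6732 * 9.8 = 65973.6 bits
ratio = original_size / compressed_size = 107712 / 65973.6 = 1.6327

Compression ratio = 1.6327


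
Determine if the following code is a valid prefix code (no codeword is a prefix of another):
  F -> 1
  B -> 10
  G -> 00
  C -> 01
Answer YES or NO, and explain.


Checking each pair (does one codeword prefix another?):
  F='1' vs B='10': prefix -- VIOLATION

NO -- this is NOT a valid prefix code. F (1) is a prefix of B (10).


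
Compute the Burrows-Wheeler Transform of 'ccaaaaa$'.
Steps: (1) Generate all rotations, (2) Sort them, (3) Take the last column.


Rotations (sorted):
  0: $ccaaaaa -> last char: a
  1: a$ccaaaa -> last char: a
  2: aa$ccaaa -> last char: a
  3: aaa$ccaa -> last char: a
  4: aaaa$cca -> last char: a
  5: aaaaa$cc -> last char: c
  6: caaaaa$c -> last char: c
  7: ccaaaaa$ -> last char: $


BWT = aaaaacc$


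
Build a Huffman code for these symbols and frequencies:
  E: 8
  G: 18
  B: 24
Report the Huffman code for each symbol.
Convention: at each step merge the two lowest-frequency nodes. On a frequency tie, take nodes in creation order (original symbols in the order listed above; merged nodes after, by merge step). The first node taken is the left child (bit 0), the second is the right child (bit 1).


Huffman tree construction:
Step 1: Merge E(8) + G(18) = 26
Step 2: Merge B(24) + (E+G)(26) = 50
Read each symbol's code off the tree from the root (left child = 0, right child = 1).

Codes:
  E: 10 (length 2)
  G: 11 (length 2)
  B: 0 (length 1)
Average code length: 76/50 = 1.5200 bits/symbol


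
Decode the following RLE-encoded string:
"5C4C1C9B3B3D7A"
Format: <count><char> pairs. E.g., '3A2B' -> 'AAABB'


Expanding each <count><char> pair:
  5C -> 'CCCCC'
  4C -> 'CCCC'
  1C -> 'C'
  9B -> 'BBBBBBBBB'
  3B -> 'BBB'
  3D -> 'DDD'
  7A -> 'AAAAAAA'

Decoded = CCCCCCCCCCBBBBBBBBBBBBDDDAAAAAAA


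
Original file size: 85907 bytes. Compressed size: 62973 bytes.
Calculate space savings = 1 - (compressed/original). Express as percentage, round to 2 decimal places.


ratio = compressed/original = 62973/85907 = 0.733037
savings = 1 - ratio = 1 - 0.733037 = 0.266963
as a percentage: 0.266963 * 100 = 26.7%

Space savings = 1 - 62973/85907 = 26.7%


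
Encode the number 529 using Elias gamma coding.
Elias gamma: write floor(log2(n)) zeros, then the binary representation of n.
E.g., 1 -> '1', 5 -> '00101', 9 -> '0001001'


num_bits = floor(log2(529)) + 1 = 10
leading_zeros = num_bits - 1 = 9
binary(529) = 1000010001

Elias gamma(529) = '000000000' + '1000010001' = 0000000001000010001 (19 bits)


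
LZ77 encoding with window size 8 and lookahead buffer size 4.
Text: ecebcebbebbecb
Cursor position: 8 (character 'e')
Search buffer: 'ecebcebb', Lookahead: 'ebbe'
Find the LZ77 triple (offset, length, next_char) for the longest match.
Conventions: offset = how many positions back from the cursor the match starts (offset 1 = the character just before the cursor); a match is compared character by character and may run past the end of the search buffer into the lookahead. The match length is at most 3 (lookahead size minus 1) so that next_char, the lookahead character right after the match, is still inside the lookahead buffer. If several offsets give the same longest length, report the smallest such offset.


Try each offset into the search buffer:
  offset=1 (pos 7, char 'b'): match length 0
  offset=2 (pos 6, char 'b'): match length 0
  offset=3 (pos 5, char 'e'): match length 3
  offset=4 (pos 4, char 'c'): match length 0
  offset=5 (pos 3, char 'b'): match length 0
  offset=6 (pos 2, char 'e'): match length 2
  offset=7 (pos 1, char 'c'): match length 0
  offset=8 (pos 0, char 'e'): match length 1
Longest match has length 3 at offset 3.
next_char = character at position 8 + 3 = 11 -> 'e'

Best match: offset=3, length=3 (matching 'ebb' starting at position 5)
LZ77 triple: (3, 3, 'e')


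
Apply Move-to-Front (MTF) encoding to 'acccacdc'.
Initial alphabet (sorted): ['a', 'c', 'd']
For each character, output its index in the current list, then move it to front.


MTF encoding:
'a': index 0 in ['a', 'c', 'd'] -> ['a', 'c', 'd']
'c': index 1 in ['a', 'c', 'd'] -> ['c', 'a', 'd']
'c': index 0 in ['c', 'a', 'd'] -> ['c', 'a', 'd']
'c': index 0 in ['c', 'a', 'd'] -> ['c', 'a', 'd']
'a': index 1 in ['c', 'a', 'd'] -> ['a', 'c', 'd']
'c': index 1 in ['a', 'c', 'd'] -> ['c', 'a', 'd']
'd': index 2 in ['c', 'a', 'd'] -> ['d', 'c', 'a']
'c': index 1 in ['d', 'c', 'a'] -> ['c', 'd', 'a']


Output: [0, 1, 0, 0, 1, 1, 2, 1]


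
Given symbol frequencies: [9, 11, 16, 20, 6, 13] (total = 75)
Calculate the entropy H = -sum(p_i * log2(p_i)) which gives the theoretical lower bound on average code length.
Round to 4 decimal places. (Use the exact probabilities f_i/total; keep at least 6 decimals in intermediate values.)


Per-symbol terms -p_i * log2(p_i) with p_i = f_i/75:
  p = 9/75 = 0.120000: log2(p) = -3.058894, -p*log2(p) = 0.367067
  p = 11/75 = 0.146667: log2(p) = -2.769387, -p*log2(p) = 0.406177
  p = 16/75 = 0.213333: log2(p) = -2.228819, -p*log2(p) = 0.475481
  p = 20/75 = 0.266667: log2(p) = -1.906891, -p*log2(p) = 0.508504
  p = 6/75 = 0.080000: log2(p) = -3.643856, -p*log2(p) = 0.291508
  p = 13/75 = 0.173333: log2(p) = -2.528379, -p*log2(p) = 0.438252
H = 0.367067 + 0.406177 + 0.475481 + 0.508504 + 0.291508 + 0.438252 = 2.486989

H = 2.487 bits/symbol


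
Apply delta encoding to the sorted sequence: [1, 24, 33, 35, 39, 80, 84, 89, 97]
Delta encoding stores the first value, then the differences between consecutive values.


First value: 1
Deltas:
  24 - 1 = 23
  33 - 24 = 9
  35 - 33 = 2
  39 - 35 = 4
  80 - 39 = 41
  84 - 80 = 4
  89 - 84 = 5
  97 - 89 = 8


Delta encoded: [1, 23, 9, 2, 4, 41, 4, 5, 8]


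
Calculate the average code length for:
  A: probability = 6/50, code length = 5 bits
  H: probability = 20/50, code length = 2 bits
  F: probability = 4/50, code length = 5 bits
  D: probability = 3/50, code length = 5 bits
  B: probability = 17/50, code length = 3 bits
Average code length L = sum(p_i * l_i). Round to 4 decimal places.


Weighted contributions p_i * l_i:
  A: (6/50) * 5 = 30/50
  H: (20/50) * 2 = 40/50
  F: (4/50) * 5 = 20/50
  D: (3/50) * 5 = 15/50
  B: (17/50) * 3 = 51/50
Sum = (30 + 40 + 20 + 15 + 51)/50 = 156/50

L = 156/50 = 3.1200 bits/symbol
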